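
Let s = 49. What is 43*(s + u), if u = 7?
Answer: 2408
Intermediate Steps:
43*(s + u) = 43*(49 + 7) = 43*56 = 2408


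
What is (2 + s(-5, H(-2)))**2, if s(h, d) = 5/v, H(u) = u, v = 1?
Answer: 49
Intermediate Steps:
s(h, d) = 5 (s(h, d) = 5/1 = 5*1 = 5)
(2 + s(-5, H(-2)))**2 = (2 + 5)**2 = 7**2 = 49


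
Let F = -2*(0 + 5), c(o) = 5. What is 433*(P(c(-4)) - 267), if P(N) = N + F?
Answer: -117776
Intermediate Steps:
F = -10 (F = -2*5 = -10)
P(N) = -10 + N (P(N) = N - 10 = -10 + N)
433*(P(c(-4)) - 267) = 433*((-10 + 5) - 267) = 433*(-5 - 267) = 433*(-272) = -117776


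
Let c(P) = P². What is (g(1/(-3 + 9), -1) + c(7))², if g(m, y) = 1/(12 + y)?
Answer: 291600/121 ≈ 2409.9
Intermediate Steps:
(g(1/(-3 + 9), -1) + c(7))² = (1/(12 - 1) + 7²)² = (1/11 + 49)² = (540/11)² = 291600/121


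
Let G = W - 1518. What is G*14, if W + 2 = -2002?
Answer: -49308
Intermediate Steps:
W = -2004 (W = -2 - 2002 = -2004)
G = -3522 (G = -2004 - 1518 = -3522)
G*14 = -3522*14 = -49308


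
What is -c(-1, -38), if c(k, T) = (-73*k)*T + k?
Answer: 2775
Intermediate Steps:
c(k, T) = k - 73*T*k (c(k, T) = -73*T*k + k = k - 73*T*k)
-c(-1, -38) = -(-1)*(1 - 73*(-38)) = -(-1)*(1 + 2774) = -(-1)*2775 = -1*(-2775) = 2775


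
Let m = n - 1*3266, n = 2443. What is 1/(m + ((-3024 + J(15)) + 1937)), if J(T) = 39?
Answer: -1/1871 ≈ -0.00053447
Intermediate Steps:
m = -823 (m = 2443 - 1*3266 = 2443 - 3266 = -823)
1/(m + ((-3024 + J(15)) + 1937)) = 1/(-823 + ((-3024 + 39) + 1937)) = 1/(-823 + (-2985 + 1937)) = 1/(-823 - 1048) = 1/(-1871) = -1/1871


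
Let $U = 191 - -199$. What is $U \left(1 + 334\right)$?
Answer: $130650$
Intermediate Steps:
$U = 390$ ($U = 191 + 199 = 390$)
$U \left(1 + 334\right) = 390 \left(1 + 334\right) = 390 \cdot 335 = 130650$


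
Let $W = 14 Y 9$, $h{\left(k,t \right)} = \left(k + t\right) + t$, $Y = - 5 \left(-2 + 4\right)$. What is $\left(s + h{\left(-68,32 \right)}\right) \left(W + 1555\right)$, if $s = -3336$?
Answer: $-985300$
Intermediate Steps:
$Y = -10$ ($Y = \left(-5\right) 2 = -10$)
$h{\left(k,t \right)} = k + 2 t$
$W = -1260$ ($W = 14 \left(-10\right) 9 = \left(-140\right) 9 = -1260$)
$\left(s + h{\left(-68,32 \right)}\right) \left(W + 1555\right) = \left(-3336 + \left(-68 + 2 \cdot 32\right)\right) \left(-1260 + 1555\right) = \left(-3336 + \left(-68 + 64\right)\right) 295 = \left(-3336 - 4\right) 295 = \left(-3340\right) 295 = -985300$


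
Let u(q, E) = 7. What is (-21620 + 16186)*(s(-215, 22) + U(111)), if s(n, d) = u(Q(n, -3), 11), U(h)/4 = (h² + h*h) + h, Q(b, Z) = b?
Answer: -538069246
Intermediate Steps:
U(h) = 4*h + 8*h² (U(h) = 4*((h² + h*h) + h) = 4*((h² + h²) + h) = 4*(2*h² + h) = 4*(h + 2*h²) = 4*h + 8*h²)
s(n, d) = 7
(-21620 + 16186)*(s(-215, 22) + U(111)) = (-21620 + 16186)*(7 + 4*111*(1 + 2*111)) = -5434*(7 + 4*111*(1 + 222)) = -5434*(7 + 4*111*223) = -5434*(7 + 99012) = -5434*99019 = -538069246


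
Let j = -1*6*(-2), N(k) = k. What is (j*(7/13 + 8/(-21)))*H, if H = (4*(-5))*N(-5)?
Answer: 17200/91 ≈ 189.01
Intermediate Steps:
j = 12 (j = -6*(-2) = 12)
H = 100 (H = (4*(-5))*(-5) = -20*(-5) = 100)
(j*(7/13 + 8/(-21)))*H = (12*(7/13 + 8/(-21)))*100 = (12*(7*(1/13) + 8*(-1/21)))*100 = (12*(7/13 - 8/21))*100 = (12*(43/273))*100 = (172/91)*100 = 17200/91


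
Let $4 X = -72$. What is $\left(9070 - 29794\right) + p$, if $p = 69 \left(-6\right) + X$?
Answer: $-21156$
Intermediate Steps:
$X = -18$ ($X = \frac{1}{4} \left(-72\right) = -18$)
$p = -432$ ($p = 69 \left(-6\right) - 18 = -414 - 18 = -432$)
$\left(9070 - 29794\right) + p = \left(9070 - 29794\right) - 432 = -20724 - 432 = -21156$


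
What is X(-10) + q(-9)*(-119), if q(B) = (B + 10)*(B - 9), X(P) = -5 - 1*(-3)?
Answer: 2140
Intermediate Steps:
X(P) = -2 (X(P) = -5 + 3 = -2)
q(B) = (-9 + B)*(10 + B) (q(B) = (10 + B)*(-9 + B) = (-9 + B)*(10 + B))
X(-10) + q(-9)*(-119) = -2 + (-90 - 9 + (-9)²)*(-119) = -2 + (-90 - 9 + 81)*(-119) = -2 - 18*(-119) = -2 + 2142 = 2140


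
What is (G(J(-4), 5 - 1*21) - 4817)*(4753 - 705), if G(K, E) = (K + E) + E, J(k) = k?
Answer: -19644944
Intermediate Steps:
G(K, E) = K + 2*E (G(K, E) = (E + K) + E = K + 2*E)
(G(J(-4), 5 - 1*21) - 4817)*(4753 - 705) = ((-4 + 2*(5 - 1*21)) - 4817)*(4753 - 705) = ((-4 + 2*(5 - 21)) - 4817)*4048 = ((-4 + 2*(-16)) - 4817)*4048 = ((-4 - 32) - 4817)*4048 = (-36 - 4817)*4048 = -4853*4048 = -19644944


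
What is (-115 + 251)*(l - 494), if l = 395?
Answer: -13464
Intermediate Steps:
(-115 + 251)*(l - 494) = (-115 + 251)*(395 - 494) = 136*(-99) = -13464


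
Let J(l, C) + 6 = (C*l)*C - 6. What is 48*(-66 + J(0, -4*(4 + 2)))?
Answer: -3744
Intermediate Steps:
J(l, C) = -12 + l*C² (J(l, C) = -6 + ((C*l)*C - 6) = -6 + (l*C² - 6) = -6 + (-6 + l*C²) = -12 + l*C²)
48*(-66 + J(0, -4*(4 + 2))) = 48*(-66 + (-12 + 0*(-4*(4 + 2))²)) = 48*(-66 + (-12 + 0*(-4*6)²)) = 48*(-66 + (-12 + 0*(-24)²)) = 48*(-66 + (-12 + 0*576)) = 48*(-66 + (-12 + 0)) = 48*(-66 - 12) = 48*(-78) = -3744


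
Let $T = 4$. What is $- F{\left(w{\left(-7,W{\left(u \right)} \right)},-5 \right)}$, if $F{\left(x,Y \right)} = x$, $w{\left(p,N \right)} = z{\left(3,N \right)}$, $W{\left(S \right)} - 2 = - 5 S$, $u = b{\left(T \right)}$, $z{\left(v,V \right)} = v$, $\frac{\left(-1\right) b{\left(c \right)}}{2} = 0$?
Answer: $-3$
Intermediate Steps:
$b{\left(c \right)} = 0$ ($b{\left(c \right)} = \left(-2\right) 0 = 0$)
$u = 0$
$W{\left(S \right)} = 2 - 5 S$
$w{\left(p,N \right)} = 3$
$- F{\left(w{\left(-7,W{\left(u \right)} \right)},-5 \right)} = \left(-1\right) 3 = -3$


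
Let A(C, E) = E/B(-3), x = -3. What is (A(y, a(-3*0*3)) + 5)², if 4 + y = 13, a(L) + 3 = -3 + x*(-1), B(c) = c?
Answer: 36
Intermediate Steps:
a(L) = -3 (a(L) = -3 + (-3 - 3*(-1)) = -3 + (-3 + 3) = -3 + 0 = -3)
y = 9 (y = -4 + 13 = 9)
A(C, E) = -E/3 (A(C, E) = E/(-3) = E*(-⅓) = -E/3)
(A(y, a(-3*0*3)) + 5)² = (-⅓*(-3) + 5)² = (1 + 5)² = 6² = 36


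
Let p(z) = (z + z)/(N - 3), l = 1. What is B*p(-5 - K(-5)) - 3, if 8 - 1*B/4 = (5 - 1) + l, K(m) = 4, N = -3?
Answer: 33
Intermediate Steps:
B = 12 (B = 32 - 4*((5 - 1) + 1) = 32 - 4*(4 + 1) = 32 - 4*5 = 32 - 20 = 12)
p(z) = -z/3 (p(z) = (z + z)/(-3 - 3) = (2*z)/(-6) = (2*z)*(-⅙) = -z/3)
B*p(-5 - K(-5)) - 3 = 12*(-(-5 - 1*4)/3) - 3 = 12*(-(-5 - 4)/3) - 3 = 12*(-⅓*(-9)) - 3 = 12*3 - 3 = 36 - 3 = 33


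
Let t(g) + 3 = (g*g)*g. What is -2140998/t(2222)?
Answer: -2140998/10970645045 ≈ -0.00019516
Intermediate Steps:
t(g) = -3 + g**3 (t(g) = -3 + (g*g)*g = -3 + g**2*g = -3 + g**3)
-2140998/t(2222) = -2140998/(-3 + 2222**3) = -2140998/(-3 + 10970645048) = -2140998/10970645045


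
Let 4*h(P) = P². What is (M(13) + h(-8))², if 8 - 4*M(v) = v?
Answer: 3481/16 ≈ 217.56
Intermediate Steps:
h(P) = P²/4
M(v) = 2 - v/4
(M(13) + h(-8))² = ((2 - ¼*13) + (¼)*(-8)²)² = ((2 - 13/4) + (¼)*64)² = (-5/4 + 16)² = (59/4)² = 3481/16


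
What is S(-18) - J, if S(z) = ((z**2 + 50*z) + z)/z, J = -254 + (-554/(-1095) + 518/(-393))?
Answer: 13761737/47815 ≈ 287.81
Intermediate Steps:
J = -12183842/47815 (J = -254 + (-554*(-1/1095) + 518*(-1/393)) = -254 + (554/1095 - 518/393) = -254 - 38832/47815 = -12183842/47815 ≈ -254.81)
S(z) = (z**2 + 51*z)/z
S(-18) - J = (51 - 18) - 1*(-12183842/47815) = 33 + 12183842/47815 = 13761737/47815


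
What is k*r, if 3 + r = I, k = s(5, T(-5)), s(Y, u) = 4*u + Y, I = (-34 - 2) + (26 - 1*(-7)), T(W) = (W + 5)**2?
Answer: -30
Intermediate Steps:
T(W) = (5 + W)**2
I = -3 (I = -36 + (26 + 7) = -36 + 33 = -3)
s(Y, u) = Y + 4*u
k = 5 (k = 5 + 4*(5 - 5)**2 = 5 + 4*0**2 = 5 + 4*0 = 5 + 0 = 5)
r = -6 (r = -3 - 3 = -6)
k*r = 5*(-6) = -30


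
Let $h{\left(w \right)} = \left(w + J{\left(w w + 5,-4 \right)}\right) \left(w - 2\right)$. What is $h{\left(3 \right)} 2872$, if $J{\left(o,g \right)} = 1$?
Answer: $11488$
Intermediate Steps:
$h{\left(w \right)} = \left(1 + w\right) \left(-2 + w\right)$ ($h{\left(w \right)} = \left(w + 1\right) \left(w - 2\right) = \left(1 + w\right) \left(-2 + w\right)$)
$h{\left(3 \right)} 2872 = \left(-2 + 3^{2} - 3\right) 2872 = \left(-2 + 9 - 3\right) 2872 = 4 \cdot 2872 = 11488$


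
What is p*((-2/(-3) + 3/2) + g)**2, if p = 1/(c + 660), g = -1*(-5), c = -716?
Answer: -1849/2016 ≈ -0.91716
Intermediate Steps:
g = 5
p = -1/56 (p = 1/(-716 + 660) = 1/(-56) = -1/56 ≈ -0.017857)
p*((-2/(-3) + 3/2) + g)**2 = -((-2/(-3) + 3/2) + 5)**2/56 = -((-2*(-1/3) + 3*(1/2)) + 5)**2/56 = -((2/3 + 3/2) + 5)**2/56 = -(13/6 + 5)**2/56 = -(43/6)**2/56 = -1/56*1849/36 = -1849/2016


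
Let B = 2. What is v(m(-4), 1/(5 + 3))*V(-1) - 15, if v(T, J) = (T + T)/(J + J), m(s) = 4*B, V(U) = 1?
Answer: 49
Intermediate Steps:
m(s) = 8 (m(s) = 4*2 = 8)
v(T, J) = T/J (v(T, J) = (2*T)/((2*J)) = (2*T)*(1/(2*J)) = T/J)
v(m(-4), 1/(5 + 3))*V(-1) - 15 = (8/(1/(5 + 3)))*1 - 15 = (8/(1/8))*1 - 15 = (8*8)*1 - 15 = 64*1 - 15 = 64 - 15 = 49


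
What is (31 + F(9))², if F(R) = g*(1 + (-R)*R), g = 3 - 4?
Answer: 12321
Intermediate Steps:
g = -1
F(R) = -1 + R² (F(R) = -(1 + (-R)*R) = -(1 - R²) = -1 + R²)
(31 + F(9))² = (31 + (-1 + 9²))² = (31 + (-1 + 81))² = (31 + 80)² = 111² = 12321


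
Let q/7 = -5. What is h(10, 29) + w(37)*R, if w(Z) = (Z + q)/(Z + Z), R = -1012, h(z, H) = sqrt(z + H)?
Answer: -1012/37 + sqrt(39) ≈ -21.106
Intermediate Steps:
q = -35 (q = 7*(-5) = -35)
h(z, H) = sqrt(H + z)
w(Z) = (-35 + Z)/(2*Z) (w(Z) = (Z - 35)/(Z + Z) = (-35 + Z)/((2*Z)) = (-35 + Z)*(1/(2*Z)) = (-35 + Z)/(2*Z))
h(10, 29) + w(37)*R = sqrt(29 + 10) + ((1/2)*(-35 + 37)/37)*(-1012) = sqrt(39) + ((1/2)*(1/37)*2)*(-1012) = sqrt(39) + (1/37)*(-1012) = sqrt(39) - 1012/37 = -1012/37 + sqrt(39)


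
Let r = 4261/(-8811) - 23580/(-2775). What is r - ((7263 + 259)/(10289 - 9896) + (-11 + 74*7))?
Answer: -110637874168/213534585 ≈ -518.13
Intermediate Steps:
r = 13062607/1630035 (r = 4261*(-1/8811) - 23580*(-1/2775) = -4261/8811 + 1572/185 = 13062607/1630035 ≈ 8.0137)
r - ((7263 + 259)/(10289 - 9896) + (-11 + 74*7)) = 13062607/1630035 - ((7263 + 259)/(10289 - 9896) + (-11 + 74*7)) = 13062607/1630035 - (7522/393 + (-11 + 518)) = 13062607/1630035 - (7522*(1/393) + 507) = 13062607/1630035 - (7522/393 + 507) = 13062607/1630035 - 1*206773/393 = 13062607/1630035 - 206773/393 = -110637874168/213534585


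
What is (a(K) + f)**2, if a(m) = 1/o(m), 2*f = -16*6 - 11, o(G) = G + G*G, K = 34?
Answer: 1013276224/354025 ≈ 2862.2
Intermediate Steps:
o(G) = G + G**2
f = -107/2 (f = (-16*6 - 11)/2 = (-96 - 11)/2 = (1/2)*(-107) = -107/2 ≈ -53.500)
a(m) = 1/(m*(1 + m))
(a(K) + f)**2 = (1/(34*(1 + 34)) - 107/2)**2 = ((1/34)/35 - 107/2)**2 = ((1/34)*(1/35) - 107/2)**2 = (1/1190 - 107/2)**2 = (-31832/595)**2 = 1013276224/354025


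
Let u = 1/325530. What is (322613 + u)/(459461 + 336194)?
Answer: 105020209891/259009572150 ≈ 0.40547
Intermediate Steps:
u = 1/325530 ≈ 3.0719e-6
(322613 + u)/(459461 + 336194) = (322613 + 1/325530)/(459461 + 336194) = (105020209891/325530)/795655 = (105020209891/325530)*(1/795655) = 105020209891/259009572150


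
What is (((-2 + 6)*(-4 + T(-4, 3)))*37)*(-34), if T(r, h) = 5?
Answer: -5032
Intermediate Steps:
(((-2 + 6)*(-4 + T(-4, 3)))*37)*(-34) = (((-2 + 6)*(-4 + 5))*37)*(-34) = ((4*1)*37)*(-34) = (4*37)*(-34) = 148*(-34) = -5032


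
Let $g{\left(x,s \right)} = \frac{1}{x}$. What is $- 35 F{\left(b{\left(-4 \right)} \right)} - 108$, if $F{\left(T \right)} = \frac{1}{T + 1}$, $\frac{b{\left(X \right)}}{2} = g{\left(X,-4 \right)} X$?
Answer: $- \frac{359}{3} \approx -119.67$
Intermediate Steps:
$b{\left(X \right)} = 2$ ($b{\left(X \right)} = 2 \frac{X}{X} = 2 \cdot 1 = 2$)
$F{\left(T \right)} = \frac{1}{1 + T}$
$- 35 F{\left(b{\left(-4 \right)} \right)} - 108 = - \frac{35}{1 + 2} - 108 = - \frac{35}{3} - 108 = - \frac{359}{3}$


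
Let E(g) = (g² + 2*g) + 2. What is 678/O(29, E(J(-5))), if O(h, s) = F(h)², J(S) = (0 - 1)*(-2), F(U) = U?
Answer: 678/841 ≈ 0.80618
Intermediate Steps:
J(S) = 2 (J(S) = -1*(-2) = 2)
E(g) = 2 + g² + 2*g
O(h, s) = h²
678/O(29, E(J(-5))) = 678/(29²) = 678/841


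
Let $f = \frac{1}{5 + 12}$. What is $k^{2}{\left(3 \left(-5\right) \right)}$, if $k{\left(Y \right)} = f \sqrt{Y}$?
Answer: $- \frac{15}{289} \approx -0.051903$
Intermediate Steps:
$f = \frac{1}{17} \approx 0.058824$
$k{\left(Y \right)} = \frac{\sqrt{Y}}{17}$
$k^{2}{\left(3 \left(-5\right) \right)} = \left(\frac{\sqrt{3 \left(-5\right)}}{17}\right)^{2} = \left(\frac{\sqrt{-15}}{17}\right)^{2} = \left(\frac{i \sqrt{15}}{17}\right)^{2} = - \frac{15}{289}$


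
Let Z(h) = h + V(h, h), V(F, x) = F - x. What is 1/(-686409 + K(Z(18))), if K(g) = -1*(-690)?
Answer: -1/685719 ≈ -1.4583e-6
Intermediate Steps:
Z(h) = h (Z(h) = h + (h - h) = h + 0 = h)
K(g) = 690
1/(-686409 + K(Z(18))) = 1/(-686409 + 690) = 1/(-685719) = -1/685719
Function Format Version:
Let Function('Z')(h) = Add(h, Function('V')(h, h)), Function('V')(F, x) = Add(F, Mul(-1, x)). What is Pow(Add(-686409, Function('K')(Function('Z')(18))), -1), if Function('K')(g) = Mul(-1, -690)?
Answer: Rational(-1, 685719) ≈ -1.4583e-6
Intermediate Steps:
Function('Z')(h) = h (Function('Z')(h) = Add(h, Add(h, Mul(-1, h))) = Add(h, 0) = h)
Function('K')(g) = 690
Pow(Add(-686409, Function('K')(Function('Z')(18))), -1) = Pow(Add(-686409, 690), -1) = Pow(-685719, -1) = Rational(-1, 685719)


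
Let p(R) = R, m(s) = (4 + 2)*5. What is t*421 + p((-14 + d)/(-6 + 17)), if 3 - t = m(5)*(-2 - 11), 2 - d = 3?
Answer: 1819968/11 ≈ 1.6545e+5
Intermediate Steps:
d = -1 (d = 2 - 1*3 = 2 - 3 = -1)
m(s) = 30 (m(s) = 6*5 = 30)
t = 393 (t = 3 - 30*(-2 - 11) = 3 - 30*(-13) = 3 - 1*(-390) = 3 + 390 = 393)
t*421 + p((-14 + d)/(-6 + 17)) = 393*421 + (-14 - 1)/(-6 + 17) = 165453 - 15/11 = 1819968/11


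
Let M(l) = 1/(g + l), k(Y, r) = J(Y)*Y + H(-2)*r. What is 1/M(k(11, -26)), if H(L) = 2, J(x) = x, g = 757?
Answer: 826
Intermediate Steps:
k(Y, r) = Y² + 2*r (k(Y, r) = Y*Y + 2*r = Y² + 2*r)
M(l) = 1/(757 + l)
1/M(k(11, -26)) = 1/(1/(757 + (11² + 2*(-26)))) = 1/(1/(757 + (121 - 52))) = 1/(1/(757 + 69)) = 1/(1/826) = 826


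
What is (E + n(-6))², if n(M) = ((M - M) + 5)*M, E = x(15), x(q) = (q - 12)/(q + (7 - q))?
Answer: 42849/49 ≈ 874.47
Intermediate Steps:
x(q) = -12/7 + q/7 (x(q) = (-12 + q)/7 = (-12 + q)*(⅐) = -12/7 + q/7)
E = 3/7 (E = -12/7 + (⅐)*15 = -12/7 + 15/7 = 3/7 ≈ 0.42857)
n(M) = 5*M (n(M) = (0 + 5)*M = 5*M)
(E + n(-6))² = (3/7 + 5*(-6))² = (3/7 - 30)² = (-207/7)² = 42849/49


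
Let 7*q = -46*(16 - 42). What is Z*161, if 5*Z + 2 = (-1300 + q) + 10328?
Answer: 1480694/5 ≈ 2.9614e+5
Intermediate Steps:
q = 1196/7 (q = (-46*(16 - 42))/7 = (-46*(-26))/7 = (⅐)*1196 = 1196/7 ≈ 170.86)
Z = 64378/35 (Z = -⅖ + ((-1300 + 1196/7) + 10328)/5 = -⅖ + (-7904/7 + 10328)/5 = -⅖ + (⅕)*(64392/7) = -⅖ + 64392/35 = 64378/35 ≈ 1839.4)
Z*161 = (64378/35)*161 = 1480694/5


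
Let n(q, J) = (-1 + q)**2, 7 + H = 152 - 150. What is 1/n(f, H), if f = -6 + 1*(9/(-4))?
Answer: 16/1369 ≈ 0.011687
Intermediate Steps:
f = -33/4 (f = -6 + 1*(9*(-1/4)) = -6 + 1*(-9/4) = -6 - 9/4 = -33/4 ≈ -8.2500)
H = -5 (H = -7 + (152 - 150) = -7 + 2 = -5)
1/n(f, H) = 1/((-1 - 33/4)**2) = 1/((-37/4)**2) = 1/(1369/16) = 16/1369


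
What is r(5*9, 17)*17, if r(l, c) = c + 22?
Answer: 663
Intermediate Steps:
r(l, c) = 22 + c
r(5*9, 17)*17 = (22 + 17)*17 = 39*17 = 663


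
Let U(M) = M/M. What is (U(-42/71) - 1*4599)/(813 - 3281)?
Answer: 2299/1234 ≈ 1.8630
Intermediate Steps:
U(M) = 1
(U(-42/71) - 1*4599)/(813 - 3281) = (1 - 1*4599)/(813 - 3281) = (1 - 4599)/(-2468) = -4598*(-1/2468) = 2299/1234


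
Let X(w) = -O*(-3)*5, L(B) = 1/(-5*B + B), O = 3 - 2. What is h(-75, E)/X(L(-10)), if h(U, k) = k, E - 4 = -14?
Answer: -⅔ ≈ -0.66667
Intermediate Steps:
O = 1
E = -10 (E = 4 - 14 = -10)
L(B) = -1/(4*B) (L(B) = 1/(-4*B) = -1/(4*B))
X(w) = 15 (X(w) = -1*(-3)*5 = -(-3)*5 = -1*(-15) = 15)
h(-75, E)/X(L(-10)) = -10/15 = -10*1/15 = -⅔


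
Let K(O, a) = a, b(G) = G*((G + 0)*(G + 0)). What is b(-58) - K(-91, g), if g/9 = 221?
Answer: -197101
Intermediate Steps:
g = 1989 (g = 9*221 = 1989)
b(G) = G³ (b(G) = G*(G*G) = G*G² = G³)
b(-58) - K(-91, g) = (-58)³ - 1*1989 = -195112 - 1989 = -197101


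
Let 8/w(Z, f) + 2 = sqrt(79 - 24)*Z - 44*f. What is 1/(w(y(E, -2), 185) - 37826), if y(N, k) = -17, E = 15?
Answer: -250696621633/9482850656273298 - 34*sqrt(55)/23707126640683245 ≈ -2.6437e-5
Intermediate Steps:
w(Z, f) = 8/(-2 - 44*f + Z*sqrt(55)) (w(Z, f) = 8/(-2 + (sqrt(79 - 24)*Z - 44*f)) = 8/(-2 + (sqrt(55)*Z - 44*f)) = 8/(-2 + (Z*sqrt(55) - 44*f)) = 8/(-2 + (-44*f + Z*sqrt(55))) = 8/(-2 - 44*f + Z*sqrt(55)))
1/(w(y(E, -2), 185) - 37826) = 1/(-8/(2 + 44*185 - 1*(-17)*sqrt(55)) - 37826) = 1/(-8/(2 + 8140 + 17*sqrt(55)) - 37826) = 1/(-8/(8142 + 17*sqrt(55)) - 37826) = 1/(-37826 - 8/(8142 + 17*sqrt(55)))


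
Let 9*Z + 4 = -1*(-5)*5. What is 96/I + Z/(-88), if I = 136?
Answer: 3049/4488 ≈ 0.67937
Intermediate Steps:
Z = 7/3 (Z = -4/9 + (-1*(-5)*5)/9 = -4/9 + (5*5)/9 = -4/9 + (1/9)*25 = -4/9 + 25/9 = 7/3 ≈ 2.3333)
96/I + Z/(-88) = 96/136 + (7/3)/(-88) = 96*(1/136) + (7/3)*(-1/88) = 12/17 - 7/264 = 3049/4488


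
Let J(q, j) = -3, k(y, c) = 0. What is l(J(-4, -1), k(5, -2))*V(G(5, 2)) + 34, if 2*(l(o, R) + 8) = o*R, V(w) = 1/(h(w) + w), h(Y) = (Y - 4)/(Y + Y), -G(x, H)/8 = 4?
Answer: 17230/503 ≈ 34.254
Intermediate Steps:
G(x, H) = -32 (G(x, H) = -8*4 = -32)
h(Y) = (-4 + Y)/(2*Y) (h(Y) = (-4 + Y)/((2*Y)) = (-4 + Y)*(1/(2*Y)) = (-4 + Y)/(2*Y))
V(w) = 1/(w + (-4 + w)/(2*w)) (V(w) = 1/((-4 + w)/(2*w) + w) = 1/(w + (-4 + w)/(2*w)))
l(o, R) = -8 + R*o/2 (l(o, R) = -8 + (o*R)/2 = -8 + (R*o)/2 = -8 + R*o/2)
l(J(-4, -1), k(5, -2))*V(G(5, 2)) + 34 = (-8 + (1/2)*0*(-3))*(2*(-32)/(-4 - 32 + 2*(-32)**2)) + 34 = (-8 + 0)*(2*(-32)/(-4 - 32 + 2*1024)) + 34 = -16*(-32)/(-4 - 32 + 2048) + 34 = -16*(-32)/2012 + 34 = -8*(-16/503) + 34 = 128/503 + 34 = 17230/503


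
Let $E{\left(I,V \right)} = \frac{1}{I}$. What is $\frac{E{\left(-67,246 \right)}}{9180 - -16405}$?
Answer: $- \frac{1}{1714195} \approx -5.8336 \cdot 10^{-7}$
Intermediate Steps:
$\frac{E{\left(-67,246 \right)}}{9180 - -16405} = \frac{1}{\left(-67\right) \left(9180 - -16405\right)} = - \frac{1}{67 \left(9180 + 16405\right)} = - \frac{1}{67 \cdot 25585} = \left(- \frac{1}{67}\right) \frac{1}{25585} = - \frac{1}{1714195}$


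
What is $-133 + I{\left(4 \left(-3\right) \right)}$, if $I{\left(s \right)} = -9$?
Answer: $-142$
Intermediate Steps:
$-133 + I{\left(4 \left(-3\right) \right)} = -133 - 9 = -142$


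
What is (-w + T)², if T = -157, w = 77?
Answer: 54756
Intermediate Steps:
(-w + T)² = (-1*77 - 157)² = (-77 - 157)² = (-234)² = 54756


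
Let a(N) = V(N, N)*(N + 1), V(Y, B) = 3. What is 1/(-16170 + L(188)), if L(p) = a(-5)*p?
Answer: -1/18426 ≈ -5.4271e-5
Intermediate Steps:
a(N) = 3 + 3*N (a(N) = 3*(N + 1) = 3*(1 + N) = 3 + 3*N)
L(p) = -12*p (L(p) = (3 + 3*(-5))*p = (3 - 15)*p = -12*p)
1/(-16170 + L(188)) = 1/(-16170 - 12*188) = 1/(-16170 - 2256) = 1/(-18426) = -1/18426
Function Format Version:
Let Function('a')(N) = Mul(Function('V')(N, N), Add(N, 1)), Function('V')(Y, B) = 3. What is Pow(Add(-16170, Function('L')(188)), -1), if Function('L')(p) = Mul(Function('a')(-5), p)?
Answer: Rational(-1, 18426) ≈ -5.4271e-5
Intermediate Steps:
Function('a')(N) = Add(3, Mul(3, N)) (Function('a')(N) = Mul(3, Add(N, 1)) = Mul(3, Add(1, N)) = Add(3, Mul(3, N)))
Function('L')(p) = Mul(-12, p) (Function('L')(p) = Mul(Add(3, Mul(3, -5)), p) = Mul(Add(3, -15), p) = Mul(-12, p))
Pow(Add(-16170, Function('L')(188)), -1) = Pow(Add(-16170, Mul(-12, 188)), -1) = Pow(Add(-16170, -2256), -1) = Pow(-18426, -1) = Rational(-1, 18426)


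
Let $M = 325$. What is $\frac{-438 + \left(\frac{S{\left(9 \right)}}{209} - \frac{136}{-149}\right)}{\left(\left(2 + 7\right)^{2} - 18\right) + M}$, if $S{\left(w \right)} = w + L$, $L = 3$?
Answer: $- \frac{6804773}{6041354} \approx -1.1264$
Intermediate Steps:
$S{\left(w \right)} = 3 + w$ ($S{\left(w \right)} = w + 3 = 3 + w$)
$\frac{-438 + \left(\frac{S{\left(9 \right)}}{209} - \frac{136}{-149}\right)}{\left(\left(2 + 7\right)^{2} - 18\right) + M} = \frac{-438 + \left(\frac{3 + 9}{209} - \frac{136}{-149}\right)}{\left(\left(2 + 7\right)^{2} - 18\right) + 325} = \frac{-438 + \left(12 \cdot \frac{1}{209} - - \frac{136}{149}\right)}{\left(9^{2} - 18\right) + 325} = \frac{-438 + \left(\frac{12}{209} + \frac{136}{149}\right)}{\left(81 - 18\right) + 325} = \frac{-438 + \frac{30212}{31141}}{63 + 325} = - \frac{13609546}{31141 \cdot 388} = \left(- \frac{13609546}{31141}\right) \frac{1}{388} = - \frac{6804773}{6041354}$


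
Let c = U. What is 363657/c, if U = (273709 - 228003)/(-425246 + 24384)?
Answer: -72888136167/22853 ≈ -3.1894e+6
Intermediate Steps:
U = -22853/200431 (U = 45706/(-400862) = 45706*(-1/400862) = -22853/200431 ≈ -0.11402)
c = -22853/200431 ≈ -0.11402
363657/c = 363657/(-22853/200431) = 363657*(-200431/22853) = -72888136167/22853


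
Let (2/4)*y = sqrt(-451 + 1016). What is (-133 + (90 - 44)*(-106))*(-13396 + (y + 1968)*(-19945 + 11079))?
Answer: 87465575156 + 88819588*sqrt(565) ≈ 8.9577e+10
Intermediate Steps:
y = 2*sqrt(565) (y = 2*sqrt(-451 + 1016) = 2*sqrt(565) ≈ 47.539)
(-133 + (90 - 44)*(-106))*(-13396 + (y + 1968)*(-19945 + 11079)) = (-133 + (90 - 44)*(-106))*(-13396 + (2*sqrt(565) + 1968)*(-19945 + 11079)) = (-133 + 46*(-106))*(-13396 + (1968 + 2*sqrt(565))*(-8866)) = (-133 - 4876)*(-13396 + (-17448288 - 17732*sqrt(565))) = -5009*(-17461684 - 17732*sqrt(565)) = 87465575156 + 88819588*sqrt(565)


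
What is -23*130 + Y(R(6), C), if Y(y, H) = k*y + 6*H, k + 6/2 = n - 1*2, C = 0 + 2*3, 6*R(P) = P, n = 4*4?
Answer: -2943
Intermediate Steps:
n = 16
R(P) = P/6
C = 6 (C = 0 + 6 = 6)
k = 11 (k = -3 + (16 - 1*2) = -3 + (16 - 2) = -3 + 14 = 11)
Y(y, H) = 6*H + 11*y (Y(y, H) = 11*y + 6*H = 6*H + 11*y)
-23*130 + Y(R(6), C) = -23*130 + (6*6 + 11*((⅙)*6)) = -2990 + (36 + 11*1) = -2990 + (36 + 11) = -2990 + 47 = -2943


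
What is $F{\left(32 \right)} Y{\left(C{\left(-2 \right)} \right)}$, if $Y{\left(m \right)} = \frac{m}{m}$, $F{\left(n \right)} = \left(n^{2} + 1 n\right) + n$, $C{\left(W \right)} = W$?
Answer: $1088$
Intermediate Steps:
$F{\left(n \right)} = n^{2} + 2 n$ ($F{\left(n \right)} = \left(n^{2} + n\right) + n = \left(n + n^{2}\right) + n = n^{2} + 2 n$)
$Y{\left(m \right)} = 1$
$F{\left(32 \right)} Y{\left(C{\left(-2 \right)} \right)} = 32 \left(2 + 32\right) 1 = 32 \cdot 34 \cdot 1 = 1088 \cdot 1 = 1088$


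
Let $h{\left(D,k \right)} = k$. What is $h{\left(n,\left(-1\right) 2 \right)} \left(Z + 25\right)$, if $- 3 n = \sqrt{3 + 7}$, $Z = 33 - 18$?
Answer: $-80$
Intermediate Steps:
$Z = 15$ ($Z = 33 - 18 = 15$)
$n = - \frac{\sqrt{10}}{3}$ ($n = - \frac{\sqrt{3 + 7}}{3} = - \frac{\sqrt{10}}{3} \approx -1.0541$)
$h{\left(n,\left(-1\right) 2 \right)} \left(Z + 25\right) = \left(-1\right) 2 \left(15 + 25\right) = \left(-2\right) 40 = -80$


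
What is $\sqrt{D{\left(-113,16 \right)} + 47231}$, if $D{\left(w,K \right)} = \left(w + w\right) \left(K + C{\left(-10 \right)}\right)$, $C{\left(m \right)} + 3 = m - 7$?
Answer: $\sqrt{48135} \approx 219.4$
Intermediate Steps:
$C{\left(m \right)} = -10 + m$ ($C{\left(m \right)} = -3 + \left(m - 7\right) = -3 + \left(-7 + m\right) = -10 + m$)
$D{\left(w,K \right)} = 2 w \left(-20 + K\right)$ ($D{\left(w,K \right)} = \left(w + w\right) \left(K - 20\right) = 2 w \left(K - 20\right) = 2 w \left(-20 + K\right)$)
$\sqrt{D{\left(-113,16 \right)} + 47231} = \sqrt{2 \left(-113\right) \left(-20 + 16\right) + 47231} = \sqrt{2 \left(-113\right) \left(-4\right) + 47231} = \sqrt{904 + 47231} = \sqrt{48135}$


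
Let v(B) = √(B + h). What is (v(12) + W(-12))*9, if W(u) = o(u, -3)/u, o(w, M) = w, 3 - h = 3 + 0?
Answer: 9 + 18*√3 ≈ 40.177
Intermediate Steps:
h = 0 (h = 3 - (3 + 0) = 3 - 1*3 = 3 - 3 = 0)
W(u) = 1 (W(u) = u/u = 1)
v(B) = √B (v(B) = √(B + 0) = √B)
(v(12) + W(-12))*9 = (√12 + 1)*9 = (2*√3 + 1)*9 = (1 + 2*√3)*9 = 9 + 18*√3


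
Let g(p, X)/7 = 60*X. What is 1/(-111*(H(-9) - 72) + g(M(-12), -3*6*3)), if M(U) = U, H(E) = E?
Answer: -1/13689 ≈ -7.3051e-5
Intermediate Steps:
g(p, X) = 420*X (g(p, X) = 7*(60*X) = 420*X)
1/(-111*(H(-9) - 72) + g(M(-12), -3*6*3)) = 1/(-111*(-9 - 72) + 420*(-3*6*3)) = 1/(-111*(-81) + 420*(-18*3)) = 1/(8991 + 420*(-54)) = 1/(8991 - 22680) = 1/(-13689) = -1/13689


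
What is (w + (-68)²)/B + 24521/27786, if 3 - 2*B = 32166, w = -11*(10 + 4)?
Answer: 180087361/297893706 ≈ 0.60454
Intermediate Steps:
w = -154 (w = -11*14 = -154)
B = -32163/2 (B = 3/2 - ½*32166 = 3/2 - 16083 = -32163/2 ≈ -16082.)
(w + (-68)²)/B + 24521/27786 = (-154 + (-68)²)/(-32163/2) + 24521/27786 = (-154 + 4624)*(-2/32163) + 24521*(1/27786) = 4470*(-2/32163) + 24521/27786 = -2980/10721 + 24521/27786 = 180087361/297893706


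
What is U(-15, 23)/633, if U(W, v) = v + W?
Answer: 8/633 ≈ 0.012638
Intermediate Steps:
U(W, v) = W + v
U(-15, 23)/633 = (-15 + 23)/633 = 8*(1/633) = 8/633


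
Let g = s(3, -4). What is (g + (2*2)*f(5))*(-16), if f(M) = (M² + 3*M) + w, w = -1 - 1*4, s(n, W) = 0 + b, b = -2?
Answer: -2208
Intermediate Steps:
s(n, W) = -2 (s(n, W) = 0 - 2 = -2)
g = -2
w = -5 (w = -1 - 4 = -5)
f(M) = -5 + M² + 3*M (f(M) = (M² + 3*M) - 5 = -5 + M² + 3*M)
(g + (2*2)*f(5))*(-16) = (-2 + (2*2)*(-5 + 5² + 3*5))*(-16) = (-2 + 4*(-5 + 25 + 15))*(-16) = (-2 + 4*35)*(-16) = (-2 + 140)*(-16) = 138*(-16) = -2208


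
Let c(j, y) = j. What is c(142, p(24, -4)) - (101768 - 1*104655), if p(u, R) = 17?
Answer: 3029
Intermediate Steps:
c(142, p(24, -4)) - (101768 - 1*104655) = 142 - (101768 - 1*104655) = 142 - (101768 - 104655) = 142 - 1*(-2887) = 142 + 2887 = 3029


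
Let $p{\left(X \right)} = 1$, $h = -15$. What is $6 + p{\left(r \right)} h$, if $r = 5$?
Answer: $-9$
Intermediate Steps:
$6 + p{\left(r \right)} h = 6 + 1 \left(-15\right) = 6 - 15 = -9$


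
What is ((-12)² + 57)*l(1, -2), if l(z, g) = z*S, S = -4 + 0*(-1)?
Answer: -804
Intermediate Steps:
S = -4 (S = -4 + 0 = -4)
l(z, g) = -4*z (l(z, g) = z*(-4) = -4*z)
((-12)² + 57)*l(1, -2) = ((-12)² + 57)*(-4*1) = (144 + 57)*(-4) = 201*(-4) = -804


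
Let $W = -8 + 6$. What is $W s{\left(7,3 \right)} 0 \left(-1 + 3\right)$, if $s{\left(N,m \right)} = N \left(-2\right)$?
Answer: $0$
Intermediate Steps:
$s{\left(N,m \right)} = - 2 N$
$W = -2$
$W s{\left(7,3 \right)} 0 \left(-1 + 3\right) = - 2 \left(\left(-2\right) 7\right) 0 \left(-1 + 3\right) = \left(-2\right) \left(-14\right) 0 \cdot 2 = 28 \cdot 0 = 0$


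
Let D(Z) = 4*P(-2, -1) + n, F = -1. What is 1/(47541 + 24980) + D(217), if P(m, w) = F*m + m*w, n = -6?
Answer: 725211/72521 ≈ 10.000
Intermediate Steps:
P(m, w) = -m + m*w
D(Z) = 10 (D(Z) = 4*(-2*(-1 - 1)) - 6 = 4*(-2*(-2)) - 6 = 4*4 - 6 = 16 - 6 = 10)
1/(47541 + 24980) + D(217) = 1/(47541 + 24980) + 10 = 1/72521 + 10 = 725211/72521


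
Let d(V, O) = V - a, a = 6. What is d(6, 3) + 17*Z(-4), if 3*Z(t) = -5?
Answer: -85/3 ≈ -28.333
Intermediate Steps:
Z(t) = -5/3 (Z(t) = (1/3)*(-5) = -5/3)
d(V, O) = -6 + V (d(V, O) = V - 1*6 = V - 6 = -6 + V)
d(6, 3) + 17*Z(-4) = (-6 + 6) + 17*(-5/3) = 0 - 85/3 = -85/3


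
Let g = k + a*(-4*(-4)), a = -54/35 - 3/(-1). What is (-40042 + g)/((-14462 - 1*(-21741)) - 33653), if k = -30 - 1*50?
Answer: 701727/461545 ≈ 1.5204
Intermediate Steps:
k = -80 (k = -30 - 50 = -80)
a = 51/35 (a = -54*1/35 - 3*(-1) = -54/35 + 3 = 51/35 ≈ 1.4571)
g = -1984/35 (g = -80 + 51*(-4*(-4))/35 = -80 + (51/35)*16 = -80 + 816/35 = -1984/35 ≈ -56.686)
(-40042 + g)/((-14462 - 1*(-21741)) - 33653) = (-40042 - 1984/35)/((-14462 - 1*(-21741)) - 33653) = -1403454/(35*((-14462 + 21741) - 33653)) = -1403454/(35*(7279 - 33653)) = -1403454/35/(-26374) = -1403454/35*(-1/26374) = 701727/461545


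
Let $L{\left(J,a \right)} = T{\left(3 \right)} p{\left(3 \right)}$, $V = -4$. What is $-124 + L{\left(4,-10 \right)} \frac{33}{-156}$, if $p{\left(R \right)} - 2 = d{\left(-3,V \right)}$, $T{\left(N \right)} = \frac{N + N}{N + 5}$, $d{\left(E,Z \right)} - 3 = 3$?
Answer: $- \frac{3257}{26} \approx -125.27$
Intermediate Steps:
$d{\left(E,Z \right)} = 6$ ($d{\left(E,Z \right)} = 3 + 3 = 6$)
$T{\left(N \right)} = \frac{2 N}{5 + N}$
$p{\left(R \right)} = 8$ ($p{\left(R \right)} = 2 + 6 = 8$)
$L{\left(J,a \right)} = 6$ ($L{\left(J,a \right)} = 2 \cdot 3 \frac{1}{5 + 3} \cdot 8 = 2 \cdot 3 \cdot \frac{1}{8} \cdot 8 = \frac{3}{4} \cdot 8 = 6$)
$-124 + L{\left(4,-10 \right)} \frac{33}{-156} = -124 + 6 \frac{33}{-156} = -124 + 6 \cdot 33 \left(- \frac{1}{156}\right) = -124 + 6 \left(- \frac{11}{52}\right) = -124 - \frac{33}{26} = - \frac{3257}{26}$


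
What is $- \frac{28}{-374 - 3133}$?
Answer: $\frac{4}{501} \approx 0.007984$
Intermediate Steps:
$- \frac{28}{-374 - 3133} = - \frac{28}{-3507} = \left(-28\right) \left(- \frac{1}{3507}\right) = \frac{4}{501}$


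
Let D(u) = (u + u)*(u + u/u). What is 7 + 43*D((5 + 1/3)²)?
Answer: 5834807/81 ≈ 72035.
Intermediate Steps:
D(u) = 2*u*(1 + u) (D(u) = (2*u)*(u + 1) = (2*u)*(1 + u) = 2*u*(1 + u))
7 + 43*D((5 + 1/3)²) = 7 + 43*(2*(5 + 1/3)²*(1 + (5 + 1/3)²)) = 7 + 43*(2*(5 + ⅓)²*(1 + (5 + ⅓)²)) = 7 + 43*(2*(16/3)²*(1 + (16/3)²)) = 7 + 43*(2*(256/9)*(1 + 256/9)) = 7 + 43*(2*(256/9)*(265/9)) = 7 + 43*(135680/81) = 7 + 5834240/81 = 5834807/81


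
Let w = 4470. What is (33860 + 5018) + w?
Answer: 43348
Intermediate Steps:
(33860 + 5018) + w = (33860 + 5018) + 4470 = 38878 + 4470 = 43348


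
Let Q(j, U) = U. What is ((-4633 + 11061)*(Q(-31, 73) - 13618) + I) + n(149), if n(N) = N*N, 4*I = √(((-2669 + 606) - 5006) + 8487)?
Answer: -87045059 + √1418/4 ≈ -8.7045e+7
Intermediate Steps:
I = √1418/4 (I = √(((-2669 + 606) - 5006) + 8487)/4 = √((-2063 - 5006) + 8487)/4 = √(-7069 + 8487)/4 = √1418/4 ≈ 9.4141)
n(N) = N²
((-4633 + 11061)*(Q(-31, 73) - 13618) + I) + n(149) = ((-4633 + 11061)*(73 - 13618) + √1418/4) + 149² = (6428*(-13545) + √1418/4) + 22201 = (-87067260 + √1418/4) + 22201 = -87045059 + √1418/4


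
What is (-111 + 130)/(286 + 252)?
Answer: 19/538 ≈ 0.035316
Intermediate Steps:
(-111 + 130)/(286 + 252) = 19/538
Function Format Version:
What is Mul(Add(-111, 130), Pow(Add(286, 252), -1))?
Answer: Rational(19, 538) ≈ 0.035316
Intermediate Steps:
Mul(Add(-111, 130), Pow(Add(286, 252), -1)) = Mul(19, Pow(538, -1)) = Mul(19, Rational(1, 538)) = Rational(19, 538)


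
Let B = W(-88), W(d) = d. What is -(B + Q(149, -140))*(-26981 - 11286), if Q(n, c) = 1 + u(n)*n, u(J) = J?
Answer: 846236438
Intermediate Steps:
B = -88
Q(n, c) = 1 + n**2 (Q(n, c) = 1 + n*n = 1 + n**2)
-(B + Q(149, -140))*(-26981 - 11286) = -(-88 + (1 + 149**2))*(-26981 - 11286) = -(-88 + (1 + 22201))*(-38267) = -(-88 + 22202)*(-38267) = -22114*(-38267) = -1*(-846236438) = 846236438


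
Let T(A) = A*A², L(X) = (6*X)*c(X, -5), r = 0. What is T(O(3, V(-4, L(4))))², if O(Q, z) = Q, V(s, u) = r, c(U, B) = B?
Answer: 729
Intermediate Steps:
L(X) = -30*X (L(X) = (6*X)*(-5) = -30*X)
V(s, u) = 0
T(A) = A³
T(O(3, V(-4, L(4))))² = (3³)² = 27² = 729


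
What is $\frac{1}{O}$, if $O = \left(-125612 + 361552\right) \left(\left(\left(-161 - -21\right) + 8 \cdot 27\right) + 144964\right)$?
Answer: $\frac{1}{34220737600} \approx 2.9222 \cdot 10^{-11}$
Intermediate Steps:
$O = 34220737600$ ($O = 235940 \left(\left(\left(-161 + 21\right) + 216\right) + 144964\right) = 235940 \left(\left(-140 + 216\right) + 144964\right) = 235940 \left(76 + 144964\right) = 235940 \cdot 145040 = 34220737600$)
$\frac{1}{O} = \frac{1}{34220737600}$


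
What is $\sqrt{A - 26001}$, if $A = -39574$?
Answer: $5 i \sqrt{2623} \approx 256.08 i$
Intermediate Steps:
$\sqrt{A - 26001} = \sqrt{-39574 - 26001} = \sqrt{-65575} = 5 i \sqrt{2623}$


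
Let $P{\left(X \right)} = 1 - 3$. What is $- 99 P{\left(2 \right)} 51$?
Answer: $10098$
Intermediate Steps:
$P{\left(X \right)} = -2$
$- 99 P{\left(2 \right)} 51 = \left(-99\right) \left(-2\right) 51 = 198 \cdot 51 = 10098$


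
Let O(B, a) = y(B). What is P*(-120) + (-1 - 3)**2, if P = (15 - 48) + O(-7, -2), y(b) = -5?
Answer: 4576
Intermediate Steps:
O(B, a) = -5
P = -38 (P = (15 - 48) - 5 = -33 - 5 = -38)
P*(-120) + (-1 - 3)**2 = -38*(-120) + (-1 - 3)**2 = 4560 + (-4)**2 = 4560 + 16 = 4576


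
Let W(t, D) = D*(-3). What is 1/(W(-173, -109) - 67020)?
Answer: -1/66693 ≈ -1.4994e-5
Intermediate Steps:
W(t, D) = -3*D
1/(W(-173, -109) - 67020) = 1/(-3*(-109) - 67020) = 1/(327 - 67020) = 1/(-66693) = -1/66693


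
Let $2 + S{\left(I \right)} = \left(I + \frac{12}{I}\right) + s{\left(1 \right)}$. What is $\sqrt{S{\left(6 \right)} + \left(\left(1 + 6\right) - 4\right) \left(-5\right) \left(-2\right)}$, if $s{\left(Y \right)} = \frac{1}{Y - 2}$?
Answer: $\sqrt{35} \approx 5.9161$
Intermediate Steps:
$s{\left(Y \right)} = \frac{1}{-2 + Y}$
$S{\left(I \right)} = -3 + I + \frac{12}{I}$ ($S{\left(I \right)} = -2 + \left(\left(I + \frac{12}{I}\right) + \frac{1}{-2 + 1}\right) = -2 + \left(\left(I + \frac{12}{I}\right) + \frac{1}{-1}\right) = -2 - \left(1 - I - \frac{12}{I}\right) = -2 + \left(-1 + I + \frac{12}{I}\right) = -3 + I + \frac{12}{I}$)
$\sqrt{S{\left(6 \right)} + \left(\left(1 + 6\right) - 4\right) \left(-5\right) \left(-2\right)} = \sqrt{\left(-3 + 6 + \frac{12}{6}\right) + \left(\left(1 + 6\right) - 4\right) \left(-5\right) \left(-2\right)} = \sqrt{\left(-3 + 6 + 12 \cdot \frac{1}{6}\right) + \left(7 - 4\right) \left(-5\right) \left(-2\right)} = \sqrt{\left(-3 + 6 + 2\right) + 3 \left(-5\right) \left(-2\right)} = \sqrt{5 - -30} = \sqrt{5 + 30} = \sqrt{35}$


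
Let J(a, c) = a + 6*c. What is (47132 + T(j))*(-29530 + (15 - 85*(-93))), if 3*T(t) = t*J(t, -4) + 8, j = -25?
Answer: -1027404230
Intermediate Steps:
T(t) = 8/3 + t*(-24 + t)/3 (T(t) = (t*(t + 6*(-4)) + 8)/3 = (t*(t - 24) + 8)/3 = (t*(-24 + t) + 8)/3 = (8 + t*(-24 + t))/3 = 8/3 + t*(-24 + t)/3)
(47132 + T(j))*(-29530 + (15 - 85*(-93))) = (47132 + (8/3 + (1/3)*(-25)*(-24 - 25)))*(-29530 + (15 - 85*(-93))) = (47132 + (8/3 + (1/3)*(-25)*(-49)))*(-29530 + (15 + 7905)) = (47132 + (8/3 + 1225/3))*(-29530 + 7920) = (47132 + 411)*(-21610) = 47543*(-21610) = -1027404230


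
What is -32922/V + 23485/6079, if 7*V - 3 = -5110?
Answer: 1520867761/31045453 ≈ 48.988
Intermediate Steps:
V = -5107/7 (V = 3/7 + (⅐)*(-5110) = 3/7 - 730 = -5107/7 ≈ -729.57)
-32922/V + 23485/6079 = -32922/(-5107/7) + 23485/6079 = -32922*(-7/5107) + 23485*(1/6079) = 230454/5107 + 23485/6079 = 1520867761/31045453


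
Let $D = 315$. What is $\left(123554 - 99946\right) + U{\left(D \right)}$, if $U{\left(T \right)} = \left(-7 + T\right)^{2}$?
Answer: $118472$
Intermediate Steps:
$\left(123554 - 99946\right) + U{\left(D \right)} = \left(123554 - 99946\right) + \left(-7 + 315\right)^{2} = 23608 + 308^{2} = 23608 + 94864 = 118472$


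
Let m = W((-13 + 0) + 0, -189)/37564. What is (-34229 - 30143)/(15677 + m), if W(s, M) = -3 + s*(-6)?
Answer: -2418069808/588890903 ≈ -4.1061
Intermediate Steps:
W(s, M) = -3 - 6*s
m = 75/37564 (m = (-3 - 6*((-13 + 0) + 0))/37564 = (-3 - 6*(-13 + 0))*(1/37564) = (-3 - 6*(-13))*(1/37564) = (-3 + 78)*(1/37564) = 75*(1/37564) = 75/37564 ≈ 0.0019966)
(-34229 - 30143)/(15677 + m) = (-34229 - 30143)/(15677 + 75/37564) = -64372/588890903/37564 = -64372*37564/588890903 = -2418069808/588890903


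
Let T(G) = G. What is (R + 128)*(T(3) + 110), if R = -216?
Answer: -9944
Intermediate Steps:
(R + 128)*(T(3) + 110) = (-216 + 128)*(3 + 110) = -88*113 = -9944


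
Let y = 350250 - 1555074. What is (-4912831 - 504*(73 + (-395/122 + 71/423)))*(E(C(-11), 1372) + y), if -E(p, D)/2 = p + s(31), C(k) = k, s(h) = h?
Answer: 17092361308756608/2867 ≈ 5.9618e+12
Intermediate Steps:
y = -1204824
E(p, D) = -62 - 2*p (E(p, D) = -2*(p + 31) = -2*(31 + p) = -62 - 2*p)
(-4912831 - 504*(73 + (-395/122 + 71/423)))*(E(C(-11), 1372) + y) = (-4912831 - 504*(73 + (-395/122 + 71/423)))*((-62 - 2*(-11)) - 1204824) = (-4912831 - 504*(73 + (-395*1/122 + 71*(1/423))))*((-62 + 22) - 1204824) = (-4912831 - 504*(73 + (-395/122 + 71/423)))*(-40 - 1204824) = (-4912831 - 504*(73 - 158423/51606))*(-1204864) = (-4912831 - 504*3608815/51606)*(-1204864) = (-4912831 - 101046820/2867)*(-1204864) = -14186133297/2867*(-1204864) = 17092361308756608/2867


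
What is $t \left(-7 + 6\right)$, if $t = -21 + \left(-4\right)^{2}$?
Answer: $5$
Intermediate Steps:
$t = -5$ ($t = -21 + 16 = -5$)
$t \left(-7 + 6\right) = - 5 \left(-7 + 6\right) = \left(-5\right) \left(-1\right) = 5$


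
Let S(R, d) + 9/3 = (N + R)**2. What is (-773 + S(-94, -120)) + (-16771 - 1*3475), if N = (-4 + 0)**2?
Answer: -14938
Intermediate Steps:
N = 16 (N = (-4)**2 = 16)
S(R, d) = -3 + (16 + R)**2
(-773 + S(-94, -120)) + (-16771 - 1*3475) = (-773 + (-3 + (16 - 94)**2)) + (-16771 - 1*3475) = (-773 + (-3 + (-78)**2)) + (-16771 - 3475) = (-773 + (-3 + 6084)) - 20246 = (-773 + 6081) - 20246 = 5308 - 20246 = -14938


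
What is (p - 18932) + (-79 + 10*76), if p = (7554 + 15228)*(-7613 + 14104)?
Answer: 147859711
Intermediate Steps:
p = 147877962 (p = 22782*6491 = 147877962)
(p - 18932) + (-79 + 10*76) = (147877962 - 18932) + (-79 + 10*76) = 147859030 + (-79 + 760) = 147859030 + 681 = 147859711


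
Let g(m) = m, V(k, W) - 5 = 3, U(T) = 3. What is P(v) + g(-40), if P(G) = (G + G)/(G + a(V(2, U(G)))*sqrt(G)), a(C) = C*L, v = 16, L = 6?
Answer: -518/13 ≈ -39.846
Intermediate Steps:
V(k, W) = 8 (V(k, W) = 5 + 3 = 8)
a(C) = 6*C (a(C) = C*6 = 6*C)
P(G) = 2*G/(G + 48*sqrt(G)) (P(G) = (G + G)/(G + (6*8)*sqrt(G)) = (2*G)/(G + 48*sqrt(G)) = 2*G/(G + 48*sqrt(G)))
P(v) + g(-40) = 2*16/(16 + 48*sqrt(16)) - 40 = 2*16/(16 + 48*4) - 40 = 2*16/(16 + 192) - 40 = 2*16/208 - 40 = 2*16*(1/208) - 40 = 2/13 - 40 = -518/13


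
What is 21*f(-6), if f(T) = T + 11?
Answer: 105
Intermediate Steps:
f(T) = 11 + T
21*f(-6) = 21*(11 - 6) = 21*5 = 105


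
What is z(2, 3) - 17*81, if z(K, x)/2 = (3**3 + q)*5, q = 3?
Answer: -1077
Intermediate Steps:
z(K, x) = 300 (z(K, x) = 2*((3**3 + 3)*5) = 2*((27 + 3)*5) = 2*(30*5) = 2*150 = 300)
z(2, 3) - 17*81 = 300 - 17*81 = 300 - 1377 = -1077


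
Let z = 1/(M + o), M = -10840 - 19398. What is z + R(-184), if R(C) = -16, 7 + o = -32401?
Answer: -1002337/62646 ≈ -16.000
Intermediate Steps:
o = -32408 (o = -7 - 32401 = -32408)
M = -30238
z = -1/62646 (z = 1/(-30238 - 32408) = 1/(-62646) = -1/62646 ≈ -1.5963e-5)
z + R(-184) = -1/62646 - 16 = -1002337/62646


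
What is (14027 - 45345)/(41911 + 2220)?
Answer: -31318/44131 ≈ -0.70966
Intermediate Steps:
(14027 - 45345)/(41911 + 2220) = -31318/44131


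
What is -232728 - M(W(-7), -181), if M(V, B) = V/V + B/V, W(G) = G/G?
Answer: -232548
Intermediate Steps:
W(G) = 1
M(V, B) = 1 + B/V
-232728 - M(W(-7), -181) = -232728 - (-181 + 1)/1 = -232728 - (-180) = -232728 - 1*(-180) = -232728 + 180 = -232548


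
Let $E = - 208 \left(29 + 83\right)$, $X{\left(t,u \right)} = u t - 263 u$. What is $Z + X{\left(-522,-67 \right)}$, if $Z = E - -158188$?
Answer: $187487$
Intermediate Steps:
$X{\left(t,u \right)} = - 263 u + t u$ ($X{\left(t,u \right)} = t u - 263 u = - 263 u + t u$)
$E = -23296$ ($E = \left(-208\right) 112 = -23296$)
$Z = 134892$ ($Z = -23296 - -158188 = -23296 + 158188 = 134892$)
$Z + X{\left(-522,-67 \right)} = 134892 - 67 \left(-263 - 522\right) = 134892 - -52595 = 134892 + 52595 = 187487$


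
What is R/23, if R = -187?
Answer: -187/23 ≈ -8.1304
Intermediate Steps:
R/23 = -187/23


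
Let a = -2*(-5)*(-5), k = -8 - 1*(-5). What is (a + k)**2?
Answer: 2809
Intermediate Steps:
k = -3 (k = -8 + 5 = -3)
a = -50 (a = 10*(-5) = -50)
(a + k)**2 = (-50 - 3)**2 = (-53)**2 = 2809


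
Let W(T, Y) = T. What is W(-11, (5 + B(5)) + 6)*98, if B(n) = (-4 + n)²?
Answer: -1078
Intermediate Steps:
W(-11, (5 + B(5)) + 6)*98 = -11*98 = -1078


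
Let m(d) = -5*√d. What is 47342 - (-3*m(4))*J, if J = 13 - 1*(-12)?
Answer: 46592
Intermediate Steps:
J = 25 (J = 13 + 12 = 25)
47342 - (-3*m(4))*J = 47342 - (-(-15)*√4)*25 = 47342 - (-(-15)*2)*25 = 47342 - (-3*(-10))*25 = 47342 - 30*25 = 47342 - 1*750 = 47342 - 750 = 46592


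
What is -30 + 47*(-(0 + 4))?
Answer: -218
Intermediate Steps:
-30 + 47*(-(0 + 4)) = -30 + 47*(-1*4) = -30 + 47*(-4) = -30 - 188 = -218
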